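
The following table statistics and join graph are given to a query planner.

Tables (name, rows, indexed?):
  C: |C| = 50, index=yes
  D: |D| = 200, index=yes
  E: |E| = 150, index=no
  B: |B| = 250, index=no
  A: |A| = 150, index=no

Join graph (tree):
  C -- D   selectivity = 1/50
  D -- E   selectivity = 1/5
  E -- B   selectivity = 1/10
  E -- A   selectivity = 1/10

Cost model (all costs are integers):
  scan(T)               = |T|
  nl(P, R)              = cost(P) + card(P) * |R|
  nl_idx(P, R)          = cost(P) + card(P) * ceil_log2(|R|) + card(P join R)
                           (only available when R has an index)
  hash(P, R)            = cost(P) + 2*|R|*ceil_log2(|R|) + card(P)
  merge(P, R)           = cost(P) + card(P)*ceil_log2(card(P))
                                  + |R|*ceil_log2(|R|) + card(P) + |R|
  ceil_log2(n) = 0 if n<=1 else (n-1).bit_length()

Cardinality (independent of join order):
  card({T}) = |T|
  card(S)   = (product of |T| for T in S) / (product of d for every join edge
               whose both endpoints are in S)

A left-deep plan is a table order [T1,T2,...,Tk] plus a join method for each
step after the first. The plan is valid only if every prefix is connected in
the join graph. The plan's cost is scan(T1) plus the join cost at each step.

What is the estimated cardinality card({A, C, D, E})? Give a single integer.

90000

Tables in S: A(150), C(50), D(200), E(150)
Edges inside S: C-D(d=50), D-E(d=5), E-A(d=10)
numerator = 150 * 50 * 200 * 150 = 225000000
denominator = 50 * 5 * 10 = 2500
card(S) = 225000000 / 2500 = 90000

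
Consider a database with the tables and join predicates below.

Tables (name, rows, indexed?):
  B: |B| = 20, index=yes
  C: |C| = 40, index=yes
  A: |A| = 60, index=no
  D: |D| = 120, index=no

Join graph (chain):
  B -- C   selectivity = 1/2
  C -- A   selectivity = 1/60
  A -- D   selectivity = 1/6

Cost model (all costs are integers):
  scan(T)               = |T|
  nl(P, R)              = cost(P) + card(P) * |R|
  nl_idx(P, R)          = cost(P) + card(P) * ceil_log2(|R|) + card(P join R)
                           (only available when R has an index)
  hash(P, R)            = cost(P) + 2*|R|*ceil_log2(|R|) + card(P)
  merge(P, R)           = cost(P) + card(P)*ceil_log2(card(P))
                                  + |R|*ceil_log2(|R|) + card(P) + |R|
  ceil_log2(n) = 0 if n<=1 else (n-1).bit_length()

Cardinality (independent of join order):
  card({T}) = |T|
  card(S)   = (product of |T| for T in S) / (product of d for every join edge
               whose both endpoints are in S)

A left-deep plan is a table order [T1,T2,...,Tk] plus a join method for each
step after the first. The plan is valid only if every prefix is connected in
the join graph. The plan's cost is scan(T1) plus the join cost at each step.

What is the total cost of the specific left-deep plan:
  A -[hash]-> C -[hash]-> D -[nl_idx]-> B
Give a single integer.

14320

step 1: scan A: cost=60, card=60
step 2: join C via hash
    card(P join C) = 60*40/(60) = 40
    cost = 60 + 2*40*6 + 60 = 600
step 3: join D via hash
    card(P join D) = 40*120/(6) = 800
    cost = 600 + 2*120*7 + 40 = 2320
step 4: join B via nl_idx
    card(P join B) = 800*20/(2) = 8000
    cost = 2320 + 800*5 + 8000 = 14320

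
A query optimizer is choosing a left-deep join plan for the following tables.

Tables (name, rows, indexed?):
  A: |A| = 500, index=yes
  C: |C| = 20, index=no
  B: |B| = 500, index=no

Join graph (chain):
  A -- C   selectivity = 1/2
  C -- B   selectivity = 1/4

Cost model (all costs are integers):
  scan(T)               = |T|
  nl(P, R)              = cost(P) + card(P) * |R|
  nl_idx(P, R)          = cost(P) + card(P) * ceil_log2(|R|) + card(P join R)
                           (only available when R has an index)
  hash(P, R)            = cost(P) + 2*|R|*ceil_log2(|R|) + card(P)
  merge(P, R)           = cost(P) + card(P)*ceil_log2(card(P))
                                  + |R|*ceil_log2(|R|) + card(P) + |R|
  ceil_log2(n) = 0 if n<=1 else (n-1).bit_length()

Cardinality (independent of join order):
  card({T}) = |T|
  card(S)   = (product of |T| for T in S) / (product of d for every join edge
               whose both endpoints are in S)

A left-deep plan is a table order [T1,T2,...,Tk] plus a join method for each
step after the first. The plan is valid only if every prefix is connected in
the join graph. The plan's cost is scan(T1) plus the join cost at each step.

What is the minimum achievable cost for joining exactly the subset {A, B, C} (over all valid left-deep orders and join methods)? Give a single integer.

12700

Selinger DP over subsets of {A,B,C}:
  {A}: scan cost=500, card=500
  {C}: scan cost=20, card=20
  {B}: scan cost=500, card=500
  {AC}: card=5000; try (C,hash)→1200, (A,merge)→5140, (A,nl_idx)→5200, (C,merge)→5620, (A,hash)→9040, (A,nl)→10020 …(+1); best=1200 via (C,hash)
  {BC}: card=2500; try (C,hash)→1200, (B,merge)→5140, (C,merge)→5620, (B,hash)→9040, (B,nl)→10020, (C,nl)→10500; best=1200 via (C,hash)
  {ABC}: card=625000; try (A,hash)→12700, (B,hash)→15200, (A,merge)→38700, (B,merge)→76200, (A,nl_idx)→648700, (A,nl)→1251200 …(+1); best=12700 via (A,hash)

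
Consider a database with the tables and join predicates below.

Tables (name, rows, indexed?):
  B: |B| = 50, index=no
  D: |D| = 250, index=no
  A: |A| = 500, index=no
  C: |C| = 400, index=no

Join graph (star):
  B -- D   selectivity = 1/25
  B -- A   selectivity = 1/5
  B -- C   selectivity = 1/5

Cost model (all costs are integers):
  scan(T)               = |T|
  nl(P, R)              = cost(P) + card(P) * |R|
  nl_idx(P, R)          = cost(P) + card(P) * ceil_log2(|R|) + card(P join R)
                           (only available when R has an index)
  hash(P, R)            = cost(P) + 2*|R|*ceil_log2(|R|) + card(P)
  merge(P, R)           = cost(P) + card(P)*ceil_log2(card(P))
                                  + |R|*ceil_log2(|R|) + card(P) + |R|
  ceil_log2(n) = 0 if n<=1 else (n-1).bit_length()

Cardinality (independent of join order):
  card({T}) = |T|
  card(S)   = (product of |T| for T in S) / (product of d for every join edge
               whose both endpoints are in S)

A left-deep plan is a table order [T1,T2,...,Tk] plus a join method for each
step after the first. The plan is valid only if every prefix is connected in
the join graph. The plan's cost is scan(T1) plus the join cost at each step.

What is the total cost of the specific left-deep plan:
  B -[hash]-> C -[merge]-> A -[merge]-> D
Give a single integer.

step 1: scan B: cost=50, card=50
step 2: join C via hash
    card(P join C) = 50*400/(5) = 4000
    cost = 50 + 2*400*9 + 50 = 7300
step 3: join A via merge
    card(P join A) = 4000*500/(5) = 400000
    cost = 7300 + 4000*12 + 500*9 + 4000 + 500 = 64300
step 4: join D via merge
    card(P join D) = 400000*250/(25) = 4000000
    cost = 64300 + 400000*19 + 250*8 + 400000 + 250 = 8066550

8066550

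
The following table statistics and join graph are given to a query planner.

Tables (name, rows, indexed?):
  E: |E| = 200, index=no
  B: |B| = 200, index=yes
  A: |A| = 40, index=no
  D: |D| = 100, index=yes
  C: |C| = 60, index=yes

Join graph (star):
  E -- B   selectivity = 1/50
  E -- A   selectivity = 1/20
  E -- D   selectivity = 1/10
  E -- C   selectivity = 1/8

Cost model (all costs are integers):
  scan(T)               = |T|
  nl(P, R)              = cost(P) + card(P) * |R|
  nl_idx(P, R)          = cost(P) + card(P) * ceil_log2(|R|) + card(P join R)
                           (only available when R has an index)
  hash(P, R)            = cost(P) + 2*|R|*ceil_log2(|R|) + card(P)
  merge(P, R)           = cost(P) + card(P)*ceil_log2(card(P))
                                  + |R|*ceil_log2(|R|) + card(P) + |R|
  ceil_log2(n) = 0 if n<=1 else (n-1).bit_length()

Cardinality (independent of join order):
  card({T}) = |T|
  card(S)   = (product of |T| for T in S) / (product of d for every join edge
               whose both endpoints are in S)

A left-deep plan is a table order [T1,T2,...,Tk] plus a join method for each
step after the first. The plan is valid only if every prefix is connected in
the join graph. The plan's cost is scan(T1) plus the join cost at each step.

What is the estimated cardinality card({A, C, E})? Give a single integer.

Tables in S: A(40), C(60), E(200)
Edges inside S: E-A(d=20), E-C(d=8)
numerator = 40 * 60 * 200 = 480000
denominator = 20 * 8 = 160
card(S) = 480000 / 160 = 3000

3000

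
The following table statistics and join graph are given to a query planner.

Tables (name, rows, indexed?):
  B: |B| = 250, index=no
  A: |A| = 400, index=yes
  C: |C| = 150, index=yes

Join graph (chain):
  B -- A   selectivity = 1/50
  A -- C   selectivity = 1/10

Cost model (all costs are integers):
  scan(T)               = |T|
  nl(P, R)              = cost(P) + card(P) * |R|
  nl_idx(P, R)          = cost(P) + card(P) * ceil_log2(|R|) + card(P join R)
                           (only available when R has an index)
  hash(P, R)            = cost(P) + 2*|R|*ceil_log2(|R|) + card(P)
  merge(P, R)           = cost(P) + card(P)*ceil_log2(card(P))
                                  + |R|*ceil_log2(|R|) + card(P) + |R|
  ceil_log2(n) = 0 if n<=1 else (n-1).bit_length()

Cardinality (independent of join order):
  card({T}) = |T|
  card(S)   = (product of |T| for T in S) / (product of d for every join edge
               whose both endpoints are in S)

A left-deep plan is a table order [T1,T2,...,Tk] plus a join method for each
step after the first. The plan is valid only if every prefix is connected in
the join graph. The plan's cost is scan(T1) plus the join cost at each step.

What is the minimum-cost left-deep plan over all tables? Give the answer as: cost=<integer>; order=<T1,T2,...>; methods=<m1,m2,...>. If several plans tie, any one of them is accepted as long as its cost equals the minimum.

Selinger DP (subsets sized 1..n):
  {B}: scan cost=250, card=250
  {A}: scan cost=400, card=400
  {C}: scan cost=150, card=150
  {AB}: card=2000; try (A,nl_idx)→4500, (B,hash)→4800, (A,merge)→6500, (B,merge)→6650, (A,hash)→7700, (A,nl)→100250 …(+1); best=4500 via (A,nl_idx)
  {AC}: card=6000; try (C,hash)→3200, (A,merge)→5500, (C,merge)→5750, (A,hash)→7500, (A,nl_idx)→7500, (C,nl_idx)→9600 …(+2); best=3200 via (C,hash)
  {ABC}: card=30000; try (C,hash)→8900, (B,hash)→13200, (C,merge)→29850, (C,nl_idx)→50500, (B,merge)→89450, (C,nl)→304500 …(+1); best=8900 via (C,hash)

cost=8900; order=B,A,C; methods=nl_idx,hash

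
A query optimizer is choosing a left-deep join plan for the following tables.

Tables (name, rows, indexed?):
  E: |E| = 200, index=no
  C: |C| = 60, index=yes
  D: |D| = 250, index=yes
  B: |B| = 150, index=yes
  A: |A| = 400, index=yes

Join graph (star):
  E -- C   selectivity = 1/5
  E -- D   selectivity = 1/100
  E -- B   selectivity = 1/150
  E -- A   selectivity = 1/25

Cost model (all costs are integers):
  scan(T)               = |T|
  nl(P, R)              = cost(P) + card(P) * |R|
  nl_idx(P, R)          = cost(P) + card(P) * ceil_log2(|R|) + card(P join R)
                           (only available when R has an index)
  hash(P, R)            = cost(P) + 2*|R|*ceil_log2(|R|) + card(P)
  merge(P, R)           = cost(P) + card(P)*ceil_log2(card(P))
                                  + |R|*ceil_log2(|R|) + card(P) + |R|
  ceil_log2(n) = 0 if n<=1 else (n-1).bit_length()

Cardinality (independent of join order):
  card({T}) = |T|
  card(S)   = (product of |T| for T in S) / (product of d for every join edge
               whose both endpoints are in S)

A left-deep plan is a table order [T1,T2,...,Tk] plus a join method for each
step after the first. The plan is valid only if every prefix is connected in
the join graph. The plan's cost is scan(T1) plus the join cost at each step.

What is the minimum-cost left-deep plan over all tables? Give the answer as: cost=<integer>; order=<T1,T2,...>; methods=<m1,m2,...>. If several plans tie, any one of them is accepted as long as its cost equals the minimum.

Selinger DP (subsets sized 1..n):
  {E}: scan cost=200, card=200
  {C}: scan cost=60, card=60
  {D}: scan cost=250, card=250
  {B}: scan cost=150, card=150
  {A}: scan cost=400, card=400
  {CE}: card=2400; try (C,hash)→1120, (E,merge)→2280, (C,merge)→2420, (E,hash)→3320, (C,nl_idx)→3800, (E,nl)→12060 …(+1); best=1120 via (C,hash)
  {DE}: card=500; try (D,nl_idx)→2300, (E,hash)→3700, (D,merge)→4250, (E,merge)→4300, (D,hash)→4400, (D,nl)→50200 …(+1); best=2300 via (D,nl_idx)
  {BE}: card=200; try (B,nl_idx)→2000, (B,hash)→2800, (E,merge)→3300, (B,merge)→3350, (E,hash)→3500, (E,nl)→30150 …(+1); best=2000 via (B,nl_idx)
  {AE}: card=3200; try (E,hash)→4000, (A,nl_idx)→5200, (A,merge)→6000, (E,merge)→6200, (A,hash)→7600, (A,nl)→80200 …(+1); best=4000 via (E,hash)
  {CDE}: card=6000; try (C,hash)→3520, (D,hash)→7520, (C,merge)→7720, (C,nl_idx)→11300, (D,nl_idx)→26320, (C,nl)→32300 …(+2); best=3520 via (C,hash)
  {BCE}: card=2400; try (C,hash)→2920, (C,merge)→4220, (C,nl_idx)→5600, (B,hash)→5920, (C,nl)→14000, (B,nl_idx)→22720 …(+2); best=2920 via (C,hash)
  {ACE}: card=38400; try (C,hash)→7920, (A,hash)→10720, (A,merge)→36320, (C,merge)→46020, (A,nl_idx)→61120, (C,nl_idx)→61600 …(+2); best=7920 via (C,hash)
  {BDE}: card=500; try (D,nl_idx)→4100, (B,hash)→5200, (D,merge)→6050, (D,hash)→6200, (B,nl_idx)→6800, (B,merge)→8650 …(+2); best=4100 via (D,nl_idx)
  {ADE}: card=8000; try (A,hash)→10000, (D,hash)→11200, (A,merge)→11300, (A,nl_idx)→14800, (D,nl_idx)→37600, (D,merge)→47850 …(+2); best=10000 via (A,hash)
  {ABE}: card=3200; try (A,nl_idx)→7000, (A,merge)→7800, (A,hash)→9400, (B,hash)→9600, (B,nl_idx)→32800, (B,merge)→46950 …(+2); best=7000 via (A,nl_idx)
  {BCDE}: card=6000; try (C,hash)→5320, (D,hash)→9320, (C,merge)→9520, (B,hash)→11920, (C,nl_idx)→13100, (D,nl_idx)→28120 …(+6); best=5320 via (C,hash)
  {ACDE}: card=96000; try (A,hash)→16720, (C,hash)→18720, (D,hash)→50320, (A,merge)→91520, (C,merge)→122420, (A,nl_idx)→153520 …(+6); best=16720 via (A,hash)
  {ABCE}: card=38400; try (C,hash)→10920, (A,hash)→12520, (A,merge)→38120, (B,hash)→48720, (C,merge)→49020, (A,nl_idx)→62920 …(+6); best=10920 via (C,hash)
  {ABDE}: card=8000; try (A,hash)→11800, (A,merge)→13100, (D,hash)→14200, (A,nl_idx)→16600, (B,hash)→20400, (D,nl_idx)→40600 …(+6); best=11800 via (A,hash)
  {ABCDE}: card=96000; try (A,hash)→18520, (C,hash)→20520, (D,hash)→53320, (A,merge)→93320, (B,hash)→115120, (C,merge)→124220 …(+10); best=18520 via (A,hash)

cost=18520; order=E,B,D,C,A; methods=nl_idx,nl_idx,hash,hash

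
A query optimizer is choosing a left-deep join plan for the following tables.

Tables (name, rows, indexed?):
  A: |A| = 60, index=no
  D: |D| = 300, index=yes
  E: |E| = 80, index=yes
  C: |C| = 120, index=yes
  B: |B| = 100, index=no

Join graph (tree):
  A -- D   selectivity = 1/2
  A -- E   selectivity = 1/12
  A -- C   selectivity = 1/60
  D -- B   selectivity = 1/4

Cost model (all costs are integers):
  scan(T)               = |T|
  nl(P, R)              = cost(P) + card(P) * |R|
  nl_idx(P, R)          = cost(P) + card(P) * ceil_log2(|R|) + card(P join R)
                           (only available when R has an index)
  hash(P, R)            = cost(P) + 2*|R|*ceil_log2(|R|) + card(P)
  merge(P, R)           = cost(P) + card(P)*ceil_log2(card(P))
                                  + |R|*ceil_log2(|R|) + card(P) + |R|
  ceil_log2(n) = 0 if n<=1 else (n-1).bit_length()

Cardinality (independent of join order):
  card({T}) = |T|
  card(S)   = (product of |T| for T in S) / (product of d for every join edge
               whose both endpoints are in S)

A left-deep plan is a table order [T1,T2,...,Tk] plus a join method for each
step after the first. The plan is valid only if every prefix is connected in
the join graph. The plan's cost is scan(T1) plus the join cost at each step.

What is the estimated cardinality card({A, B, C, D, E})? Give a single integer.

3000000

Tables in S: A(60), B(100), C(120), D(300), E(80)
Edges inside S: A-D(d=2), A-E(d=12), A-C(d=60), D-B(d=4)
numerator = 60 * 100 * 120 * 300 * 80 = 17280000000
denominator = 2 * 12 * 60 * 4 = 5760
card(S) = 17280000000 / 5760 = 3000000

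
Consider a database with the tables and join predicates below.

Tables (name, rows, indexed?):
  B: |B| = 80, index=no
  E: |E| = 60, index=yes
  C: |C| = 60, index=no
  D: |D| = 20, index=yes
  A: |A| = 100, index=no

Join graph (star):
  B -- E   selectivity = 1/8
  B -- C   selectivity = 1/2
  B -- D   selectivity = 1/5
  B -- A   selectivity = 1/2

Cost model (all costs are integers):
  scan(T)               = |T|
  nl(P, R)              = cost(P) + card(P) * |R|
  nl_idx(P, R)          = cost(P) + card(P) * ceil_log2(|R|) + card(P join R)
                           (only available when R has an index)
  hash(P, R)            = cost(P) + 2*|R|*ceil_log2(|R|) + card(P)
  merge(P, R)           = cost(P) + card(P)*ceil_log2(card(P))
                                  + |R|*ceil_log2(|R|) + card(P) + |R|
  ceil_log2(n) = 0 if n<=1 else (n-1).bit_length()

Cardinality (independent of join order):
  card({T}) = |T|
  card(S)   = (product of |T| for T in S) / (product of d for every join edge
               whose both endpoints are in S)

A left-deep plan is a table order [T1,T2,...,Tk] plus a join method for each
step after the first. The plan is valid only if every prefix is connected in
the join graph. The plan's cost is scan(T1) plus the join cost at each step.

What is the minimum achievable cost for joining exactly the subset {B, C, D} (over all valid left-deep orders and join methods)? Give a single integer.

1400

Selinger DP over subsets of {B,C,D}:
  {B}: scan cost=80, card=80
  {C}: scan cost=60, card=60
  {D}: scan cost=20, card=20
  {BC}: card=2400; try (C,hash)→880, (B,merge)→1120, (C,merge)→1140, (B,hash)→1240, (B,nl)→4860, (C,nl)→4880; best=880 via (C,hash)
  {BD}: card=320; try (D,hash)→360, (B,merge)→780, (D,nl_idx)→800, (D,merge)→840, (B,hash)→1160, (B,nl)→1620 …(+1); best=360 via (D,hash)
  {BCD}: card=9600; try (C,hash)→1400, (D,hash)→3480, (C,merge)→3980, (C,nl)→19560, (D,nl_idx)→22480, (D,merge)→32200 …(+1); best=1400 via (C,hash)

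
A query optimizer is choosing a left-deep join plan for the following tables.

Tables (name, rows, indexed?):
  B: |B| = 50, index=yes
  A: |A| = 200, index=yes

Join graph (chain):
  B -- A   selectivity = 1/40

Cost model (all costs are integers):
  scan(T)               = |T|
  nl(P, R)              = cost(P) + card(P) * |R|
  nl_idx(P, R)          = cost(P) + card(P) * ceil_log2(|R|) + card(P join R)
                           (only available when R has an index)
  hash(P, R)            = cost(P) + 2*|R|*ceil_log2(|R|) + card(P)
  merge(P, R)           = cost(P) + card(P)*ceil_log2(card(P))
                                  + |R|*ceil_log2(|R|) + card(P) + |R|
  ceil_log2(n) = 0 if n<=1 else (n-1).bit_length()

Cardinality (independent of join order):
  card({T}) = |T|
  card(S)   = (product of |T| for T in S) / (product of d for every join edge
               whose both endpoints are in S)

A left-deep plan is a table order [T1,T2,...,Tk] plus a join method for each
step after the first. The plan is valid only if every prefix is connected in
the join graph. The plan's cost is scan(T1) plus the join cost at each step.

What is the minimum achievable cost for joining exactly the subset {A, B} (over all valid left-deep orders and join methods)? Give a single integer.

Selinger DP over subsets of {A,B}:
  {B}: scan cost=50, card=50
  {A}: scan cost=200, card=200
  {AB}: card=250; try (A,nl_idx)→700, (B,hash)→1000, (B,nl_idx)→1650, (A,merge)→2200, (B,merge)→2350, (A,hash)→3300 …(+2); best=700 via (A,nl_idx)

700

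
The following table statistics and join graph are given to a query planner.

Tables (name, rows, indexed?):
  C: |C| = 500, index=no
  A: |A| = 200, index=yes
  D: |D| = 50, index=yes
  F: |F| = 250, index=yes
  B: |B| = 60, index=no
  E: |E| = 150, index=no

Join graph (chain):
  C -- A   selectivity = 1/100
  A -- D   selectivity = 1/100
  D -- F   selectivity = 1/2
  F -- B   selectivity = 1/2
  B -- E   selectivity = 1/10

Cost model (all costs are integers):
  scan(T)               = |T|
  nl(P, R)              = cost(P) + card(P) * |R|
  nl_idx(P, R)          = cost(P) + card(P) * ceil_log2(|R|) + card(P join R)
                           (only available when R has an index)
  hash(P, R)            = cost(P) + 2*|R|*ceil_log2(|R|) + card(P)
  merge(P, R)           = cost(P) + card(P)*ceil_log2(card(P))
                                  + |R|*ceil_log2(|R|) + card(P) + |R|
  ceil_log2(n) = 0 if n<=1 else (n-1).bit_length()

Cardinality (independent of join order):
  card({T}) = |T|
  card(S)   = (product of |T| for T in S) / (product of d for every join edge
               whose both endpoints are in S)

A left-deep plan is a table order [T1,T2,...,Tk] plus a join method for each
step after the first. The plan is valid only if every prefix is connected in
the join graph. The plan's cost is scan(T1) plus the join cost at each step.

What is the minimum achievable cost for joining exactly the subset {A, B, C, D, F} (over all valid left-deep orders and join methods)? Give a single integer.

Selinger DP over subsets of {A,B,C,D,F}:
  {C}: scan cost=500, card=500
  {A}: scan cost=200, card=200
  {D}: scan cost=50, card=50
  {F}: scan cost=250, card=250
  {B}: scan cost=60, card=60
  {AC}: card=1000; try (A,hash)→4200, (A,nl_idx)→5500, (C,merge)→7000, (A,merge)→7300, (C,hash)→9400, (C,nl)→100200 …(+1); best=4200 via (A,hash)
  {AD}: card=100; try (A,nl_idx)→550, (D,hash)→1000, (D,nl_idx)→1500, (A,merge)→2200, (D,merge)→2350, (A,hash)→3300 …(+2); best=550 via (A,nl_idx)
  {DF}: card=6250; try (D,hash)→1100, (F,merge)→2650, (D,merge)→2850, (F,hash)→4100, (F,nl_idx)→6700, (D,nl_idx)→8000 …(+2); best=1100 via (D,hash)
  {BF}: card=7500; try (B,hash)→1220, (F,merge)→2730, (B,merge)→2920, (F,hash)→4120, (F,nl_idx)→8040, (F,nl)→15060 …(+1); best=1220 via (B,hash)
  {ACD}: card=500; try (D,hash)→5800, (C,merge)→6350, (C,hash)→9650, (D,nl_idx)→10700, (D,merge)→15550, (C,nl)→50550 …(+1); best=5800 via (D,hash)
  {ADF}: card=12500; try (F,merge)→3600, (F,hash)→4650, (A,hash)→10550, (F,nl_idx)→13850, (F,nl)→25550, (A,nl_idx)→63600 …(+2); best=3600 via (F,merge)
  {BDF}: card=187500; try (B,hash)→8070, (D,hash)→9320, (B,merge)→89020, (D,merge)→106570, (D,nl_idx)→233720, (B,nl)→376100 …(+1); best=8070 via (B,hash)
  {ACDF}: card=62500; try (F,hash)→10300, (F,merge)→13050, (C,hash)→25100, (F,nl_idx)→72300, (F,nl)→130800, (C,merge)→196100 …(+1); best=10300 via (F,hash)
  {ABDF}: card=375000; try (B,hash)→16820, (B,merge)→191520, (A,hash)→198770, (B,nl)→753600, (A,nl_idx)→1883070, (A,merge)→3572370 …(+1); best=16820 via (B,hash)
  {ABCDF}: card=1875000; try (B,hash)→73520, (C,hash)→400820, (B,merge)→1073220, (B,nl)→3760300, (C,merge)→7521820, (C,nl)→187516820; best=73520 via (B,hash)

73520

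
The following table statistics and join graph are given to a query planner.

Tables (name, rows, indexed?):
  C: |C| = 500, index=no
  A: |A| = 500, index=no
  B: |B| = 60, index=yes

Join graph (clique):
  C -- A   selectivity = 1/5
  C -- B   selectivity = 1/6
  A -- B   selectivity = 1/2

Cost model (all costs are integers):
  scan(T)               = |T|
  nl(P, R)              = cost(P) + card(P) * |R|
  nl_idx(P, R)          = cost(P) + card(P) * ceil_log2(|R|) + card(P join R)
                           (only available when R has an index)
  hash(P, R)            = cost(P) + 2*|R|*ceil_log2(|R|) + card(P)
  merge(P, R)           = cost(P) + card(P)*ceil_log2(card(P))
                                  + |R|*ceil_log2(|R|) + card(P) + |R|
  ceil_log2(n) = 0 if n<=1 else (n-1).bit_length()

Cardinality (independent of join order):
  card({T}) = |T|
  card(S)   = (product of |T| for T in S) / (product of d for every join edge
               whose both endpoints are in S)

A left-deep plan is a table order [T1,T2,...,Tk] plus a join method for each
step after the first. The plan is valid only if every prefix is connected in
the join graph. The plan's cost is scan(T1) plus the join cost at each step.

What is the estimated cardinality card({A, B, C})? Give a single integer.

Tables in S: A(500), B(60), C(500)
Edges inside S: C-A(d=5), C-B(d=6), A-B(d=2)
numerator = 500 * 60 * 500 = 15000000
denominator = 5 * 6 * 2 = 60
card(S) = 15000000 / 60 = 250000

250000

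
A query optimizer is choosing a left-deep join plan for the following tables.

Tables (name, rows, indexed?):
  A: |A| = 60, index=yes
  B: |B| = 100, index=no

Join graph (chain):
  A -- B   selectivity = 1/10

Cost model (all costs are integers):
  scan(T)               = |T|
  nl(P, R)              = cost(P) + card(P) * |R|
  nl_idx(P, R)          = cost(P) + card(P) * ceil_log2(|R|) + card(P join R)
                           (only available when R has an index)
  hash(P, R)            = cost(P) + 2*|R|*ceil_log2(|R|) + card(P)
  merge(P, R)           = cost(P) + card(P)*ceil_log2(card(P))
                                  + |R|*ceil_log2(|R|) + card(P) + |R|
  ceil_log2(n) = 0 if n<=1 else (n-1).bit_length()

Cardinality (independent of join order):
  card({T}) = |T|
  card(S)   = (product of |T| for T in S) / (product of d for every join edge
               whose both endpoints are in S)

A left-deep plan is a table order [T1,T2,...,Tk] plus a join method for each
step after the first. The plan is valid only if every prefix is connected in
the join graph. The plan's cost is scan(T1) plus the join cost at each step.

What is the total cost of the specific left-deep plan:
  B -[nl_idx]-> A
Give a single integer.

step 1: scan B: cost=100, card=100
step 2: join A via nl_idx
    card(P join A) = 100*60/(10) = 600
    cost = 100 + 100*6 + 600 = 1300

1300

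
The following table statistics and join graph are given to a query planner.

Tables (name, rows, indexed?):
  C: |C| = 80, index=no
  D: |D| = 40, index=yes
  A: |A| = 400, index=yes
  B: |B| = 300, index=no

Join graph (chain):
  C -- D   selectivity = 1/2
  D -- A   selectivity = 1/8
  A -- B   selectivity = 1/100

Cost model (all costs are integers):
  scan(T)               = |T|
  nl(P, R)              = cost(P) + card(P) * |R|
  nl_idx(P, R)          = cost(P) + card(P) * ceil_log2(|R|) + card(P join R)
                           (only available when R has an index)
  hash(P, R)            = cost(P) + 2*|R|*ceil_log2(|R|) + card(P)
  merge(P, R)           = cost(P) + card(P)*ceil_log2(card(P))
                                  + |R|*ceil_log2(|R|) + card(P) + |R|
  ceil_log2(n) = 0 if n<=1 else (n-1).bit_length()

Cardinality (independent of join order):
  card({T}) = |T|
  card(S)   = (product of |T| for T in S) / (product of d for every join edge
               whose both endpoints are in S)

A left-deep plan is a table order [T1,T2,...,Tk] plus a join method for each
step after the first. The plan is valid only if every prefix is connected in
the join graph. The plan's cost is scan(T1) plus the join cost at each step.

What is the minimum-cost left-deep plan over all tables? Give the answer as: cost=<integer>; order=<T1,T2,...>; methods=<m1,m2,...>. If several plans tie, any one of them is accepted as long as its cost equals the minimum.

cost=13000; order=B,A,D,C; methods=nl_idx,hash,hash

Selinger DP (subsets sized 1..n):
  {C}: scan cost=80, card=80
  {D}: scan cost=40, card=40
  {A}: scan cost=400, card=400
  {B}: scan cost=300, card=300
  {CD}: card=1600; try (D,hash)→640, (C,merge)→960, (D,merge)→1000, (C,hash)→1200, (D,nl_idx)→2160, (C,nl)→3240 …(+1); best=640 via (D,hash)
  {AD}: card=2000; try (D,hash)→1280, (A,nl_idx)→2400, (A,merge)→4320, (D,merge)→4680, (D,nl_idx)→4800, (A,hash)→7280 …(+2); best=1280 via (D,hash)
  {AB}: card=1200; try (A,nl_idx)→4200, (B,hash)→6200, (A,merge)→7300, (B,merge)→7400, (A,hash)→7800, (A,nl)→120300 …(+1); best=4200 via (A,nl_idx)
  {ACD}: card=80000; try (C,hash)→4400, (A,hash)→9440, (A,merge)→23840, (C,merge)→25920, (A,nl_idx)→95040, (C,nl)→161280 …(+1); best=4400 via (C,hash)
  {ABD}: card=6000; try (D,hash)→5880, (B,hash)→8680, (D,nl_idx)→17400, (D,merge)→18880, (B,merge)→28280, (D,nl)→52200 …(+1); best=5880 via (D,hash)
  {ABCD}: card=240000; try (C,hash)→13000, (B,hash)→89800, (C,merge)→90520, (C,nl)→485880, (B,merge)→1447400, (B,nl)→24004400; best=13000 via (C,hash)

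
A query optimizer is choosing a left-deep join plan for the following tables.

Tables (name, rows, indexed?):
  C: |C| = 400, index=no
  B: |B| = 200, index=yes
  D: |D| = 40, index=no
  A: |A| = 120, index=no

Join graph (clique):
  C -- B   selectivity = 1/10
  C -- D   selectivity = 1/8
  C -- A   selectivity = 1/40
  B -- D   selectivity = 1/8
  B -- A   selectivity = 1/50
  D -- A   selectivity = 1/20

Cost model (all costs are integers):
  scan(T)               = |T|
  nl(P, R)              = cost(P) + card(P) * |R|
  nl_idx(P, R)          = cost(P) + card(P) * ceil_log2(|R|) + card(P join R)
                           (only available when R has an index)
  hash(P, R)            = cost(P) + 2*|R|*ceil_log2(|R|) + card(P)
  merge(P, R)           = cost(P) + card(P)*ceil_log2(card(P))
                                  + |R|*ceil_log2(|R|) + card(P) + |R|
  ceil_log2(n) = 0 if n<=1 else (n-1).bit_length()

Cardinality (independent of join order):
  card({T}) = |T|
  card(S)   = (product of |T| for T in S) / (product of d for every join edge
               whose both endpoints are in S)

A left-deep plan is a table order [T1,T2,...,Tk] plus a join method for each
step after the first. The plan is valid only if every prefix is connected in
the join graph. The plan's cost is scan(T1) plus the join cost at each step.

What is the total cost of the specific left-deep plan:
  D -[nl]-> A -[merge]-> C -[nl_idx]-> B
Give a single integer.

13415

step 1: scan D: cost=40, card=40
step 2: join A via nl
    card(P join A) = 40*120/(20) = 240
    cost = 40 + 40*120 = 4840
step 3: join C via merge
    card(P join C) = 240*400/(8*40) = 300
    cost = 4840 + 240*8 + 400*9 + 240 + 400 = 11000
step 4: join B via nl_idx
    card(P join B) = 300*200/(10*8*50) = 15
    cost = 11000 + 300*8 + 15 = 13415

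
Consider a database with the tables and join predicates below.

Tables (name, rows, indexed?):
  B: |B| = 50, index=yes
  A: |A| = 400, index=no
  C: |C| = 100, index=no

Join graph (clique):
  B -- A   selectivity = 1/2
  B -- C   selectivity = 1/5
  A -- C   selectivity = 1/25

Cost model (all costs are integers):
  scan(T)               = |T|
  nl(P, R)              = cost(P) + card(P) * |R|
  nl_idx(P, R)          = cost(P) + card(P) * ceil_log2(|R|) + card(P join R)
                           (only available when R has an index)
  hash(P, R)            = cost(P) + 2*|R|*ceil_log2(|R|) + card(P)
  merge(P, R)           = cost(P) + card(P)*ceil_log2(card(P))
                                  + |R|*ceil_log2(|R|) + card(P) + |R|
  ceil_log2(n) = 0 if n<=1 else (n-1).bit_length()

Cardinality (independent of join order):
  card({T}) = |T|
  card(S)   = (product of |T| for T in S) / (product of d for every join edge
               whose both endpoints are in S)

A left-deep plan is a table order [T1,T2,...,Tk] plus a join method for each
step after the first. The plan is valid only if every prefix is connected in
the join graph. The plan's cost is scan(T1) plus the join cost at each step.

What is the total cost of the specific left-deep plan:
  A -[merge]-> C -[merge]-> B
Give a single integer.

24750

step 1: scan A: cost=400, card=400
step 2: join C via merge
    card(P join C) = 400*100/(25) = 1600
    cost = 400 + 400*9 + 100*7 + 400 + 100 = 5200
step 3: join B via merge
    card(P join B) = 1600*50/(2*5) = 8000
    cost = 5200 + 1600*11 + 50*6 + 1600 + 50 = 24750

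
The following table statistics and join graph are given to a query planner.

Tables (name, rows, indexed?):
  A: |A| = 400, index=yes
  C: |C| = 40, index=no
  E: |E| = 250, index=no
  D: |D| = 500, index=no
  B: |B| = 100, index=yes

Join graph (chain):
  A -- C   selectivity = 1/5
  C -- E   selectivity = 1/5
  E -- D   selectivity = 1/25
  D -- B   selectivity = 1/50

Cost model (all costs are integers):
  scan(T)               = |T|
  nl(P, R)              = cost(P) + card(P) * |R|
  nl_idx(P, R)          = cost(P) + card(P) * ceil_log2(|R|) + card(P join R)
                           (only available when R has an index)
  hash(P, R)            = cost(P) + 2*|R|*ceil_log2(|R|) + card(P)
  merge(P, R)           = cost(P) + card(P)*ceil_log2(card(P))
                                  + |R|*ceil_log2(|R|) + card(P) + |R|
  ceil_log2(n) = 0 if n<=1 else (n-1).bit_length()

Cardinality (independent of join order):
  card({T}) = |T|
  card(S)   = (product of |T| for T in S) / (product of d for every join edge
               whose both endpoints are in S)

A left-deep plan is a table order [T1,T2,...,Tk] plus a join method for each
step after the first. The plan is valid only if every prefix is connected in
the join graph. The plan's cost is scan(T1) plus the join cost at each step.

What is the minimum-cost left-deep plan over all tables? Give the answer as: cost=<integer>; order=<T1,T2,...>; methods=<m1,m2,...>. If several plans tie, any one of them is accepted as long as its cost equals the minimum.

cost=105080; order=D,B,E,C,A; methods=hash,hash,hash,hash

Selinger DP (subsets sized 1..n):
  {A}: scan cost=400, card=400
  {C}: scan cost=40, card=40
  {E}: scan cost=250, card=250
  {D}: scan cost=500, card=500
  {B}: scan cost=100, card=100
  {AC}: card=3200; try (C,hash)→1280, (A,nl_idx)→3600, (A,merge)→4320, (C,merge)→4680, (A,hash)→7280, (A,nl)→16040 …(+1); best=1280 via (C,hash)
  {CE}: card=2000; try (C,hash)→980, (E,merge)→2570, (C,merge)→2780, (E,hash)→4080, (E,nl)→10040, (C,nl)→10250; best=980 via (C,hash)
  {DE}: card=5000; try (E,hash)→5000, (D,merge)→7500, (E,merge)→7750, (D,hash)→9500, (D,nl)→125250, (E,nl)→125500; best=5000 via (E,hash)
  {BD}: card=1000; try (B,hash)→2400, (B,nl_idx)→5000, (D,merge)→5900, (B,merge)→6300, (D,hash)→9200, (D,nl)→50100 …(+1); best=2400 via (B,hash)
  {ACE}: card=160000; try (E,hash)→8480, (A,hash)→10180, (A,merge)→28980, (E,merge)→45130, (A,nl_idx)→178980, (A,nl)→800980 …(+1); best=8480 via (E,hash)
  {CDE}: card=40000; try (C,hash)→10480, (D,hash)→11980, (D,merge)→29980, (C,merge)→75280, (C,nl)→205000, (D,nl)→1000980; best=10480 via (C,hash)
  {BDE}: card=10000; try (E,hash)→7400, (B,hash)→11400, (E,merge)→15650, (B,nl_idx)→50000, (B,merge)→75800, (E,nl)→252400 …(+1); best=7400 via (E,hash)
  {ACDE}: card=3200000; try (A,hash)→57680, (D,hash)→177480, (A,merge)→694480, (D,merge)→3053480, (A,nl_idx)→3570480, (A,nl)→16010480 …(+1); best=57680 via (A,hash)
  {BCDE}: card=80000; try (C,hash)→17880, (B,hash)→51880, (C,merge)→157680, (B,nl_idx)→370480, (C,nl)→407400, (B,merge)→691280 …(+1); best=17880 via (C,hash)
  {ABCDE}: card=6400000; try (A,hash)→105080, (A,merge)→1461880, (B,hash)→3259080, (A,nl_idx)→7137880, (B,nl_idx)→28857680, (A,nl)→32017880 …(+2); best=105080 via (A,hash)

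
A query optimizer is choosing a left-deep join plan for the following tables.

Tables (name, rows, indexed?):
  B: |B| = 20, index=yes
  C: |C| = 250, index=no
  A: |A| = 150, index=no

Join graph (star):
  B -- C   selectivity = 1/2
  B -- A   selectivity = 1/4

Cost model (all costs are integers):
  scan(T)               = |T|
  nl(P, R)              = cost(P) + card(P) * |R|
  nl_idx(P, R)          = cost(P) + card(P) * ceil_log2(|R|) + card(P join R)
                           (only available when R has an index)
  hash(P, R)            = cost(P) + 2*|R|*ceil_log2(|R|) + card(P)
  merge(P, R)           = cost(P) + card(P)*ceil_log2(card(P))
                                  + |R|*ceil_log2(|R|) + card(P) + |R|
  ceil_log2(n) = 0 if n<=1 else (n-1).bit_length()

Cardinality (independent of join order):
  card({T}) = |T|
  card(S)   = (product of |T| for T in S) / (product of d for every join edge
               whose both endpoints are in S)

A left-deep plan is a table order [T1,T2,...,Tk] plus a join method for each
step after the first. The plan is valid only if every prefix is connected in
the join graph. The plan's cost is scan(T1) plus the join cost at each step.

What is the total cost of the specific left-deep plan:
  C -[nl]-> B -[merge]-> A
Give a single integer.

step 1: scan C: cost=250, card=250
step 2: join B via nl
    card(P join B) = 250*20/(2) = 2500
    cost = 250 + 250*20 = 5250
step 3: join A via merge
    card(P join A) = 2500*150/(4) = 93750
    cost = 5250 + 2500*12 + 150*8 + 2500 + 150 = 39100

39100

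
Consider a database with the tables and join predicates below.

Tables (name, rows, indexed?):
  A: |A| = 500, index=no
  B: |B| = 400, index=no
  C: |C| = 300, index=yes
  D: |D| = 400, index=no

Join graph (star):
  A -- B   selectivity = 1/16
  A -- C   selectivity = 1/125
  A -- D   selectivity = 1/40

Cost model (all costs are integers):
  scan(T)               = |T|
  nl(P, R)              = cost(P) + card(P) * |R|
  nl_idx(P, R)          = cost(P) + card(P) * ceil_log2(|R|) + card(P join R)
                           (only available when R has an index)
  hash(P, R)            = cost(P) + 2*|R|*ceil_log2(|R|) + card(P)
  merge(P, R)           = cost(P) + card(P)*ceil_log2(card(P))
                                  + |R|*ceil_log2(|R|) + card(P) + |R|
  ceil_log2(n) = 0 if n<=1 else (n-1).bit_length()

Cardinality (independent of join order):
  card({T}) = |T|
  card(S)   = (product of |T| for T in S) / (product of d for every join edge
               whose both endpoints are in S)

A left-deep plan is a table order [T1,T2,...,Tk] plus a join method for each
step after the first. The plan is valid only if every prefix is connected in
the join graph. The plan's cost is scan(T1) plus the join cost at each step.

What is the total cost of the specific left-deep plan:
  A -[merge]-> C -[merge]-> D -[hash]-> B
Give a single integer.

step 1: scan A: cost=500, card=500
step 2: join C via merge
    card(P join C) = 500*300/(125) = 1200
    cost = 500 + 500*9 + 300*9 + 500 + 300 = 8500
step 3: join D via merge
    card(P join D) = 1200*400/(40) = 12000
    cost = 8500 + 1200*11 + 400*9 + 1200 + 400 = 26900
step 4: join B via hash
    card(P join B) = 12000*400/(16) = 300000
    cost = 26900 + 2*400*9 + 12000 = 46100

46100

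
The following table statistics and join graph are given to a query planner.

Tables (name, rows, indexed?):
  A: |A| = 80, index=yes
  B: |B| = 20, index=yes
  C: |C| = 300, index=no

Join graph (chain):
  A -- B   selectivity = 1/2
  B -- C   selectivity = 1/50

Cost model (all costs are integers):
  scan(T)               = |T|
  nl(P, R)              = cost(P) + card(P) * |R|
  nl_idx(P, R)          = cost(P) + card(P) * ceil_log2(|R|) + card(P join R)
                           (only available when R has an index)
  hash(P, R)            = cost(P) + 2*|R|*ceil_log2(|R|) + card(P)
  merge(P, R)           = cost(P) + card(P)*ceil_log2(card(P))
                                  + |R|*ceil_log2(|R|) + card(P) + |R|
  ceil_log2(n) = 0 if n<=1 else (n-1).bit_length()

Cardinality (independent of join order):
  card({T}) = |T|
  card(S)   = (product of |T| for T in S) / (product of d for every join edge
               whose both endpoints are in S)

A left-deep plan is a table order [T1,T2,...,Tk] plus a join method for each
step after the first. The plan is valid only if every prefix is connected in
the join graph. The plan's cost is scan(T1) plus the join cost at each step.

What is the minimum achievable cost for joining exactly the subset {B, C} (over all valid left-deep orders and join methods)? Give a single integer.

Selinger DP over subsets of {B,C}:
  {B}: scan cost=20, card=20
  {C}: scan cost=300, card=300
  {BC}: card=120; try (B,hash)→800, (B,nl_idx)→1920, (C,merge)→3140, (B,merge)→3420, (C,hash)→5440, (C,nl)→6020 …(+1); best=800 via (B,hash)

800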